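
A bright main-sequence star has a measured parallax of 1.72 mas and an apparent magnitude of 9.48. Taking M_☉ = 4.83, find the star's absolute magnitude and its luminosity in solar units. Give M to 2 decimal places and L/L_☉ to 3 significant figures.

d = 1/p = 1000/1.72 mas = 581.4 pc
M = m − 5 log₁₀ d + 5 = 9.48 − 5·2.7645 + 5 = 0.658
M − M_☉ = 0.658 − 4.83 = -4.172
L/L_☉ = 10^(−0.4 × -4.172) = 46.66

M ≈ 0.66; L/L_☉ ≈ 46.7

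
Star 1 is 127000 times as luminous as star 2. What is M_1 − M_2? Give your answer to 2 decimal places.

Pogson: ΔM = −2.5 log₁₀(ratio) = −2.5 log₁₀(127000) = −2.5 × 5.1038 = -12.760
Star 1 is brighter, so it has the smaller magnitude: the difference is negative.

M_1 − M_2 ≈ -12.76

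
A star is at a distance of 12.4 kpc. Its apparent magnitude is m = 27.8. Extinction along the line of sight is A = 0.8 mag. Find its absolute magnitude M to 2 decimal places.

d = 12.4 kpc = 12400 pc
5 log₁₀(d/10 pc) = 5 log₁₀(12400) − 5 = 15.467
M = m − 5 log₁₀(d/10) − A = 27.8 − 15.467 − 0.8 = 11.533

M ≈ 11.53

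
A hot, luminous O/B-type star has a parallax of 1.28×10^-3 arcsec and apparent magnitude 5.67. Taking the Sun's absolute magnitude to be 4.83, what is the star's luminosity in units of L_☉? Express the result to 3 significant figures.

d = 1/p = 1/1.28×10^-3″ = 781.2 pc
M = m − 5 log₁₀ d + 5 = 5.67 − 5·2.8928 + 5 = -3.794
M − M_☉ = -3.794 − 4.83 = -8.624
L/L_☉ = 10^(−0.4 × -8.624) = 2816

L/L_☉ ≈ 2820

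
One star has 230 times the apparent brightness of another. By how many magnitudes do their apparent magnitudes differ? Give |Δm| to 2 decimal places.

Pogson: Δm = −2.5 log₁₀(ratio) = −2.5 log₁₀(230) = −2.5 × 2.3617 = -5.904

|Δm| ≈ 5.90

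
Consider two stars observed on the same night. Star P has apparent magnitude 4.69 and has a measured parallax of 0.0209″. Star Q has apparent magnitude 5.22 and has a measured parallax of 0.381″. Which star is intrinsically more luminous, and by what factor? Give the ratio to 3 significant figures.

Star P is more luminous, by a factor of 541.

Star P: d = 1/p = 1/0.0209″ = 47.85 pc
Star P: M = m − 5 log₁₀ d + 5 = 4.69 − 5·1.6799 + 5 = 1.291
Star Q: d = 1/p = 1/0.381″ = 2.625 pc
Star Q: M = m − 5 log₁₀ d + 5 = 5.22 − 5·0.4191 + 5 = 8.125
ΔM = M_P − M_Q = 1.291 − (8.125) = -6.834; smaller M is more luminous → Star P.
L ratio = 10^(0.4 |ΔM|) = 10^2.734 = 541.4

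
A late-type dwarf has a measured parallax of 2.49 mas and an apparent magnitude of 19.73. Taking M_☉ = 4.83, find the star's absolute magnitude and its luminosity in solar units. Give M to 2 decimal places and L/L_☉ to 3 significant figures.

M ≈ 11.71; L/L_☉ ≈ 1.77×10^-3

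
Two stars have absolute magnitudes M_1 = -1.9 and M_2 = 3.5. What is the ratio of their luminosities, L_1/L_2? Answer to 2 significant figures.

L_1/L_2 ≈ 140

ΔM = M_1 − M_2 = -5.4
L_1/L_2 = 10^(−0.4 ΔM) = 10^2.160 = 144.5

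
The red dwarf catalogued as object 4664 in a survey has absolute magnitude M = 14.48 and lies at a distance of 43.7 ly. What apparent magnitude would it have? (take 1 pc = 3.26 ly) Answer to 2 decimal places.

m ≈ 15.12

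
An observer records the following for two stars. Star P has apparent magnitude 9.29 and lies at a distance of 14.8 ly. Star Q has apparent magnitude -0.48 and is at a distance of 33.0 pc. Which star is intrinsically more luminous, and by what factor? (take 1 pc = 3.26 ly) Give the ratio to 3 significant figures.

Star Q is more luminous, by a factor of 428000.

Star P: d = 14.8 ly / 3.26 = 4.540 pc
Star P: M = m − 5 log₁₀ d + 5 = 9.29 − 5·0.6570 + 5 = 11.005
Star Q: M = m − 5 log₁₀ d + 5 = -0.48 − 5·1.5185 + 5 = -3.073
ΔM = M_P − M_Q = 11.005 − (-3.073) = 14.077; smaller M is more luminous → Star Q.
L ratio = 10^(0.4 |ΔM|) = 10^5.631 = 427500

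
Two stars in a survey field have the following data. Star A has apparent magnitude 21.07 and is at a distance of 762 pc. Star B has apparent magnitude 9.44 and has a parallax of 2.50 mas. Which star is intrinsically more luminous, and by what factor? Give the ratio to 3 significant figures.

Star B is more luminous, by a factor of 12400.

Star A: M = m − 5 log₁₀ d + 5 = 21.07 − 5·2.8820 + 5 = 11.660
Star B: p = 2.50 mas = 2.50×10^-3″ → d = 1/p = 400.0 pc
Star B: M = m − 5 log₁₀ d + 5 = 9.44 − 5·2.6021 + 5 = 1.430
ΔM = M_A − M_B = 11.660 − (1.430) = 10.231; smaller M is more luminous → Star B.
L ratio = 10^(0.4 |ΔM|) = 10^4.092 = 12370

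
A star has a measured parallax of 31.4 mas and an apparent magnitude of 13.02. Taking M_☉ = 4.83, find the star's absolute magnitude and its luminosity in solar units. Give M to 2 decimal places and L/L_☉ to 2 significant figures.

M ≈ 10.50; L/L_☉ ≈ 5.4×10^-3

d = 1/p = 1000/31.4 mas = 31.85 pc
M = m − 5 log₁₀ d + 5 = 13.02 − 5·1.5031 + 5 = 10.505
M − M_☉ = 10.505 − 4.83 = 5.675
L/L_☉ = 10^(−0.4 × 5.675) = 5.372×10^-3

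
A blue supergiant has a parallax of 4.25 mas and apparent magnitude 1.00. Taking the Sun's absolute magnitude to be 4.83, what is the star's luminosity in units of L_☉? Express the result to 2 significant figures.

L/L_☉ ≈ 19000

d = 1/p = 1000/4.25 mas = 235.3 pc
M = m − 5 log₁₀ d + 5 = 1.00 − 5·2.3716 + 5 = -5.858
M − M_☉ = -5.858 − 4.83 = -10.688
L/L_☉ = 10^(−0.4 × -10.688) = 18850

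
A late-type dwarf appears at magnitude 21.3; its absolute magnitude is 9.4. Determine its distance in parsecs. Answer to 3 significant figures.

d ≈ 2400 pc

Distance modulus: m − M = 21.3 − (9.4) = 11.900
m − M = 5 log₁₀ d − 5
log₁₀ d = (m − M)/5 + 1 = 3.3800
d = 10^3.3800 = 2399 pc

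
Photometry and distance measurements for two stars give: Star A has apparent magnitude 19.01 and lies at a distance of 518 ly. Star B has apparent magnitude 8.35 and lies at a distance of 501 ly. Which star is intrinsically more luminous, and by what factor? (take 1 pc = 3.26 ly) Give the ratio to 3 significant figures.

Star A: d = 518 ly / 3.26 = 158.9 pc
Star A: M = m − 5 log₁₀ d + 5 = 19.01 − 5·2.2011 + 5 = 13.004
Star B: d = 501 ly / 3.26 = 153.7 pc
Star B: M = m − 5 log₁₀ d + 5 = 8.35 − 5·2.1866 + 5 = 2.417
ΔM = M_A − M_B = 13.004 − (2.417) = 10.588; smaller M is more luminous → Star B.
L ratio = 10^(0.4 |ΔM|) = 10^4.235 = 17180

Star B is more luminous, by a factor of 17200.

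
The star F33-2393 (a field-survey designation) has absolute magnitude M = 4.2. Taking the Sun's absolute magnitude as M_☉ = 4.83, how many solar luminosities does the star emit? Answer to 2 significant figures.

L/L_☉ ≈ 1.8

M − M_☉ = 4.2 − 4.83 = -0.630
L/L_☉ = 10^(−0.4 (M − M_☉)) = 10^0.252 = 1.786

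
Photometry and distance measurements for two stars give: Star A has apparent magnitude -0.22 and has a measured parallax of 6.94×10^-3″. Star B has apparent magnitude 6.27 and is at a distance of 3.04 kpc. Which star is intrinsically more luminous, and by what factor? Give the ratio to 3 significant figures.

Star B is more luminous, by a factor of 1.13.

Star A: d = 1/p = 1/6.94×10^-3″ = 144.1 pc
Star A: M = m − 5 log₁₀ d + 5 = -0.22 − 5·2.1586 + 5 = -6.013
Star B: d = 3.04 kpc = 3040 pc
Star B: M = m − 5 log₁₀ d + 5 = 6.27 − 5·3.4829 + 5 = -6.144
ΔM = M_A − M_B = -6.013 − (-6.144) = 0.131; smaller M is more luminous → Star B.
L ratio = 10^(0.4 |ΔM|) = 10^0.052 = 1.128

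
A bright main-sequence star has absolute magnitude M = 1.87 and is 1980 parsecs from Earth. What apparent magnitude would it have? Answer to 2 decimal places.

m ≈ 13.35

m = M + 5 log₁₀ d − 5 = 1.87 + 5·3.2967 − 5 = 13.353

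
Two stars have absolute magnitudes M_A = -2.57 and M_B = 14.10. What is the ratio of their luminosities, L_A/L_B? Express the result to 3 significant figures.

L_A/L_B ≈ 4.66×10^6

ΔM = M_A − M_B = -16.67
L_A/L_B = 10^(−0.4 ΔM) = 10^6.668 = 4.656×10^6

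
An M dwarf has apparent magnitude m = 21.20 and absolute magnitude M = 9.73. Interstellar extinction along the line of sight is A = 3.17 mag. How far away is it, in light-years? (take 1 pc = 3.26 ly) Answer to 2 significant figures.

m − M = 5 log₁₀(d/10 pc) + A  ⇒  21.20 − (9.73) − 3.17 = 5 log₁₀(d/10)
8.300 = 5 log₁₀(d/10)
log₁₀ d = (m − M − A)/5 + 1 = 2.6600
d = 10^2.6600 = 457.1 pc
= 1490 ly

d ≈ 1500 ly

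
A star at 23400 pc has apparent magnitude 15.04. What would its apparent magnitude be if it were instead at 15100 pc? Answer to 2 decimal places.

m ≈ 14.09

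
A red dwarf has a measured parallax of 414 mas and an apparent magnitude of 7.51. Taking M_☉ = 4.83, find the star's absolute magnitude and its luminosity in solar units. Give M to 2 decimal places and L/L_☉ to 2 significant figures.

d = 1/p = 1000/414 mas = 2.415 pc
M = m − 5 log₁₀ d + 5 = 7.51 − 5·0.3830 + 5 = 10.595
M − M_☉ = 10.595 − 4.83 = 5.765
L/L_☉ = 10^(−0.4 × 5.765) = 4.943×10^-3

M ≈ 10.60; L/L_☉ ≈ 4.9×10^-3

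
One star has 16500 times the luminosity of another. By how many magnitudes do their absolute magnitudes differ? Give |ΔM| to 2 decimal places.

|ΔM| ≈ 10.54

Pogson: ΔM = −2.5 log₁₀(ratio) = −2.5 log₁₀(16500) = −2.5 × 4.2175 = -10.544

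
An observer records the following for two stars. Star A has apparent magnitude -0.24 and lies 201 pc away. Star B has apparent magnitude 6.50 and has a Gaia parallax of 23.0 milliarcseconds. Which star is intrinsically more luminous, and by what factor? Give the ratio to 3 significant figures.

Star A: M = m − 5 log₁₀ d + 5 = -0.24 − 5·2.3032 + 5 = -6.756
Star B: p = 23.0 mas = 0.0230″ → d = 1/p = 43.48 pc
Star B: M = m − 5 log₁₀ d + 5 = 6.50 − 5·1.6383 + 5 = 3.309
ΔM = M_A − M_B = -6.756 − (3.309) = -10.065; smaller M is more luminous → Star A.
L ratio = 10^(0.4 |ΔM|) = 10^4.026 = 10610

Star A is more luminous, by a factor of 10600.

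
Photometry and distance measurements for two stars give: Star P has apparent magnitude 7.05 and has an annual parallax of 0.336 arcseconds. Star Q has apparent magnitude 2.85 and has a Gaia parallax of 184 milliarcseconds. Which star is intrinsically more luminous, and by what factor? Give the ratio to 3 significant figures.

Star Q is more luminous, by a factor of 160.

Star P: d = 1/p = 1/0.336″ = 2.976 pc
Star P: M = m − 5 log₁₀ d + 5 = 7.05 − 5·0.4737 + 5 = 9.682
Star Q: p = 184 mas = 0.184″ → d = 1/p = 5.435 pc
Star Q: M = m − 5 log₁₀ d + 5 = 2.85 − 5·0.7352 + 5 = 4.174
ΔM = M_P − M_Q = 9.682 − (4.174) = 5.508; smaller M is more luminous → Star Q.
L ratio = 10^(0.4 |ΔM|) = 10^2.203 = 159.6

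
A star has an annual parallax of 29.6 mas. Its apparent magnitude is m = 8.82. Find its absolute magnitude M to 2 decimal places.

p = 29.6 mas = 0.0296″ → d = 1/p = 33.78 pc
5 log₁₀(d/10 pc) = 5 log₁₀(33.78) − 5 = 2.644
M = m − 5 log₁₀(d/10) = 8.82 − 2.644 = 6.176

M ≈ 6.18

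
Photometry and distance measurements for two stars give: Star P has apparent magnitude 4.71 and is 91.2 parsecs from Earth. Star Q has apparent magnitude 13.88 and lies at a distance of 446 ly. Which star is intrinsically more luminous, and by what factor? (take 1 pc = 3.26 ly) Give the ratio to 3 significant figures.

Star P is more luminous, by a factor of 2070.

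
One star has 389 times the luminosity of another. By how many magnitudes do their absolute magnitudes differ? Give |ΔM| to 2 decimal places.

|ΔM| ≈ 6.47

Pogson: ΔM = −2.5 log₁₀(ratio) = −2.5 log₁₀(389) = −2.5 × 2.5899 = -6.475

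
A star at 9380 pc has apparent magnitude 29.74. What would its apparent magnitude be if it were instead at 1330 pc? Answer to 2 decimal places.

m ≈ 25.50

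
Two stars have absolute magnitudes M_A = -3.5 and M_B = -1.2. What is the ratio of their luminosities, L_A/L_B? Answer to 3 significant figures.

ΔM = M_A − M_B = -2.3
L_A/L_B = 10^(−0.4 ΔM) = 10^0.920 = 8.318

L_A/L_B ≈ 8.32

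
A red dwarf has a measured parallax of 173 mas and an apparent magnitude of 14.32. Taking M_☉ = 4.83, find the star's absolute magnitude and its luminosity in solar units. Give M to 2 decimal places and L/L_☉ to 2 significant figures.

M ≈ 15.51; L/L_☉ ≈ 5.3×10^-5

d = 1/p = 1000/173 mas = 5.780 pc
M = m − 5 log₁₀ d + 5 = 14.32 − 5·0.7620 + 5 = 15.510
M − M_☉ = 15.510 − 4.83 = 10.680
L/L_☉ = 10^(−0.4 × 10.680) = 5.345×10^-5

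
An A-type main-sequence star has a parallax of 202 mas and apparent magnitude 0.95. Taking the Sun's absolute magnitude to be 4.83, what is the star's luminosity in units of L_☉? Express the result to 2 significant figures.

d = 1/p = 1000/202 mas = 4.950 pc
M = m − 5 log₁₀ d + 5 = 0.95 − 5·0.6946 + 5 = 2.477
M − M_☉ = 2.477 − 4.83 = -2.353
L/L_☉ = 10^(−0.4 × -2.353) = 8.736

L/L_☉ ≈ 8.7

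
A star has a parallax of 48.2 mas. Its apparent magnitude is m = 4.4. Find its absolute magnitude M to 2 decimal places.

p = 48.2 mas = 0.0482″ → d = 1/p = 20.75 pc
5 log₁₀(d/10 pc) = 5 log₁₀(20.75) − 5 = 1.585
M = m − 5 log₁₀(d/10) = 4.4 − 1.585 = 2.815

M ≈ 2.82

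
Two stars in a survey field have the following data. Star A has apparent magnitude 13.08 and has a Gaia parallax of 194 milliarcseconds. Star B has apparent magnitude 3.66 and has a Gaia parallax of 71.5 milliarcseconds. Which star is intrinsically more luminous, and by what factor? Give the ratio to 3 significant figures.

Star A: p = 194 mas = 0.194″ → d = 1/p = 5.155 pc
Star A: M = m − 5 log₁₀ d + 5 = 13.08 − 5·0.7122 + 5 = 14.519
Star B: p = 71.5 mas = 0.0715″ → d = 1/p = 13.99 pc
Star B: M = m − 5 log₁₀ d + 5 = 3.66 − 5·1.1457 + 5 = 2.932
ΔM = M_A − M_B = 14.519 − (2.932) = 11.587; smaller M is more luminous → Star B.
L ratio = 10^(0.4 |ΔM|) = 10^4.635 = 43150

Star B is more luminous, by a factor of 43200.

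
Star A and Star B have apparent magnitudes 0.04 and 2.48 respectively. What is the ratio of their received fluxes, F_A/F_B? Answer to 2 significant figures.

F_A/F_B ≈ 9.5

Δm = 0.04 − (2.48) = -2.44
Flux ratio = 10^(−0.4 Δm) = 10^(−0.4 × -2.44) = 10^0.976 = 9.462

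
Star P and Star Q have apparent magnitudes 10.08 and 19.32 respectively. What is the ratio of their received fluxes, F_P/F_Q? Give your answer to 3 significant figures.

Δm = 10.08 − (19.32) = -9.24
Flux ratio = 10^(−0.4 Δm) = 10^(−0.4 × -9.24) = 10^3.696 = 4966

F_P/F_Q ≈ 4970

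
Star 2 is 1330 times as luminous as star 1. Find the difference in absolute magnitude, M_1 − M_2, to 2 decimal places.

M_1 − M_2 ≈ 7.81

Pogson: ΔM = −2.5 log₁₀(ratio) = −2.5 log₁₀(1330) = −2.5 × 3.1239 = -7.810
Star 2 is brighter so has the smaller magnitude: M_1 − M_2 is positive.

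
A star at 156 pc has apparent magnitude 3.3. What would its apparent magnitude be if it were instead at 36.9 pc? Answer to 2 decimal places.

m ≈ 0.17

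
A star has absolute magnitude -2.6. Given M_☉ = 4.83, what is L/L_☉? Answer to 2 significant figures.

L/L_☉ ≈ 940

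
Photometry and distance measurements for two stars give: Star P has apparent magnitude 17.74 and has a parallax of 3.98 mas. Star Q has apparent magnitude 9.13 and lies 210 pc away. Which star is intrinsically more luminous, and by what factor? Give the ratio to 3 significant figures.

Star Q is more luminous, by a factor of 1940.

Star P: p = 3.98 mas = 3.98×10^-3″ → d = 1/p = 251.3 pc
Star P: M = m − 5 log₁₀ d + 5 = 17.74 − 5·2.4001 + 5 = 10.739
Star Q: M = m − 5 log₁₀ d + 5 = 9.13 − 5·2.3222 + 5 = 2.519
ΔM = M_P − M_Q = 10.739 − (2.519) = 8.221; smaller M is more luminous → Star Q.
L ratio = 10^(0.4 |ΔM|) = 10^3.288 = 1942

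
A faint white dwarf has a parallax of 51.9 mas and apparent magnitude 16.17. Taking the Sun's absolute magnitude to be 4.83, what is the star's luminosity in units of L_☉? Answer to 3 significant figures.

d = 1/p = 1000/51.9 mas = 19.27 pc
M = m − 5 log₁₀ d + 5 = 16.17 − 5·1.2848 + 5 = 14.746
M − M_☉ = 14.746 − 4.83 = 9.916
L/L_☉ = 10^(−0.4 × 9.916) = 1.081×10^-4

L/L_☉ ≈ 1.08×10^-4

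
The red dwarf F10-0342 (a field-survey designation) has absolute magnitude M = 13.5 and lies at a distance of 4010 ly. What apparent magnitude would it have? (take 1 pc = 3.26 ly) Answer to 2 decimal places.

m ≈ 23.95

d = 4010 ly / 3.26 = 1230 pc
m = M + 5 log₁₀ d − 5 = 13.5 + 5·3.0899 − 5 = 23.950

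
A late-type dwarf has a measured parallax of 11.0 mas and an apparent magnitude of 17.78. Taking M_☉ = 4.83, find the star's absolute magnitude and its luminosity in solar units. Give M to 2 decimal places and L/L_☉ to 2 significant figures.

d = 1/p = 1000/11.0 mas = 90.91 pc
M = m − 5 log₁₀ d + 5 = 17.78 − 5·1.9586 + 5 = 12.987
M − M_☉ = 12.987 − 4.83 = 8.157
L/L_☉ = 10^(−0.4 × 8.157) = 5.460×10^-4

M ≈ 12.99; L/L_☉ ≈ 5.5×10^-4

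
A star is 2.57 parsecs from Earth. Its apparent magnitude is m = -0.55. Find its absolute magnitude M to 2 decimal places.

5 log₁₀(d/10 pc) = 5 log₁₀(2.570) − 5 = -2.950
M = m − 5 log₁₀(d/10) = -0.55 + 2.950 = 2.400

M ≈ 2.40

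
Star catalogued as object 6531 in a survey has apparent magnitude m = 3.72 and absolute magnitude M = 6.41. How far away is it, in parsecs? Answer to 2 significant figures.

d ≈ 2.9 pc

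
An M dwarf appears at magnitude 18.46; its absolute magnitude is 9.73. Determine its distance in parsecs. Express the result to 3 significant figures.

d ≈ 557 pc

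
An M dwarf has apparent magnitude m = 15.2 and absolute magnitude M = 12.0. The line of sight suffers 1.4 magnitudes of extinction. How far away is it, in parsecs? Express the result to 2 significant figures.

d ≈ 23 pc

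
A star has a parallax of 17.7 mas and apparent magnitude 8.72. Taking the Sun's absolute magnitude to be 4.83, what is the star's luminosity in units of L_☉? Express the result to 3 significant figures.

L/L_☉ ≈ 0.887

d = 1/p = 1000/17.7 mas = 56.50 pc
M = m − 5 log₁₀ d + 5 = 8.72 − 5·1.7520 + 5 = 4.960
M − M_☉ = 4.960 − 4.83 = 0.130
L/L_☉ = 10^(−0.4 × 0.130) = 0.8873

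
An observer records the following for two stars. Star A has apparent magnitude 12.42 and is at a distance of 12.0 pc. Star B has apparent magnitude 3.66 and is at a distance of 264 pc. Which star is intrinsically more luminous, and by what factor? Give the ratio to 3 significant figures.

Star A: M = m − 5 log₁₀ d + 5 = 12.42 − 5·1.0792 + 5 = 12.024
Star B: M = m − 5 log₁₀ d + 5 = 3.66 − 5·2.4216 + 5 = -3.448
ΔM = M_A − M_B = 12.024 − (-3.448) = 15.472; smaller M is more luminous → Star B.
L ratio = 10^(0.4 |ΔM|) = 10^6.189 = 1.545×10^6

Star B is more luminous, by a factor of 1.54×10^6.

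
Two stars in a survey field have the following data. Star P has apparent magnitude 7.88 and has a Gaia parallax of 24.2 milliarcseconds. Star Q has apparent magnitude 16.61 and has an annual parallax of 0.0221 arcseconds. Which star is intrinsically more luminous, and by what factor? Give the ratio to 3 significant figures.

Star P: p = 24.2 mas = 0.0242″ → d = 1/p = 41.32 pc
Star P: M = m − 5 log₁₀ d + 5 = 7.88 − 5·1.6162 + 5 = 4.799
Star Q: d = 1/p = 1/0.0221″ = 45.25 pc
Star Q: M = m − 5 log₁₀ d + 5 = 16.61 − 5·1.6556 + 5 = 13.332
ΔM = M_P − M_Q = 4.799 − (13.332) = -8.533; smaller M is more luminous → Star P.
L ratio = 10^(0.4 |ΔM|) = 10^3.413 = 2589

Star P is more luminous, by a factor of 2590.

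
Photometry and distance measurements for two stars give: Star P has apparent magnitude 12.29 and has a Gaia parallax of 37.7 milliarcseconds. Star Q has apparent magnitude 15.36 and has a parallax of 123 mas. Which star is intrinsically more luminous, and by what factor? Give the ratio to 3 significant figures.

Star P is more luminous, by a factor of 180.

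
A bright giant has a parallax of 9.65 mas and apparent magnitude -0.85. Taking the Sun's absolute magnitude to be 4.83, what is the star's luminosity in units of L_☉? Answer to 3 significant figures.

L/L_☉ ≈ 20100

d = 1/p = 1000/9.65 mas = 103.6 pc
M = m − 5 log₁₀ d + 5 = -0.85 − 5·2.0155 + 5 = -5.927
M − M_☉ = -5.927 − 4.83 = -10.757
L/L_☉ = 10^(−0.4 × -10.757) = 20090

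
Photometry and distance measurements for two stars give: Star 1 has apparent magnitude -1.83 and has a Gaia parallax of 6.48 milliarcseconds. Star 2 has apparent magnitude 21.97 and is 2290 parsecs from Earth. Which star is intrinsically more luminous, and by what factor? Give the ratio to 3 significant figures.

Star 1 is more luminous, by a factor of 1.50×10^7.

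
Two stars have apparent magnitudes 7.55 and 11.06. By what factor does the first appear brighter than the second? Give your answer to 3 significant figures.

Δm = 7.55 − (11.06) = -3.51
Flux ratio = 10^(−0.4 Δm) = 10^(−0.4 × -3.51) = 10^1.404 = 25.35

25.4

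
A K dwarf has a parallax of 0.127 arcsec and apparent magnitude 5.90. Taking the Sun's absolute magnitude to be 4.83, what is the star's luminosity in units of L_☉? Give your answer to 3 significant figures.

d = 1/p = 1/0.127″ = 7.874 pc
M = m − 5 log₁₀ d + 5 = 5.90 − 5·0.8962 + 5 = 6.419
M − M_☉ = 6.419 − 4.83 = 1.589
L/L_☉ = 10^(−0.4 × 1.589) = 0.2314

L/L_☉ ≈ 0.231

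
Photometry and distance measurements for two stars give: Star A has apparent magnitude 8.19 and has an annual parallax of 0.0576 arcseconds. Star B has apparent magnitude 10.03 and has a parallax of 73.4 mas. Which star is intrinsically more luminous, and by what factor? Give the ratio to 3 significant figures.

Star A: d = 1/p = 1/0.0576″ = 17.36 pc
Star A: M = m − 5 log₁₀ d + 5 = 8.19 − 5·1.2396 + 5 = 6.992
Star B: p = 73.4 mas = 0.0734″ → d = 1/p = 13.62 pc
Star B: M = m − 5 log₁₀ d + 5 = 10.03 − 5·1.1343 + 5 = 9.358
ΔM = M_A − M_B = 6.992 − (9.358) = -2.366; smaller M is more luminous → Star A.
L ratio = 10^(0.4 |ΔM|) = 10^0.947 = 8.842

Star A is more luminous, by a factor of 8.84.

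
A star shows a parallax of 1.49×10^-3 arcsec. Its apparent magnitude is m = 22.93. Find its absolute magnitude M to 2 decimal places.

d = 1/p = 1/1.49×10^-3″ = 671.1 pc
5 log₁₀(d/10 pc) = 5 log₁₀(671.1) − 5 = 9.134
M = m − 5 log₁₀(d/10) = 22.93 − 9.134 = 13.796

M ≈ 13.80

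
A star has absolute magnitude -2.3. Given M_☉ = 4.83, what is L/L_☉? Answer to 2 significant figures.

M − M_☉ = -2.3 − 4.83 = -7.130
L/L_☉ = 10^(−0.4 (M − M_☉)) = 10^2.852 = 711.2

L/L_☉ ≈ 710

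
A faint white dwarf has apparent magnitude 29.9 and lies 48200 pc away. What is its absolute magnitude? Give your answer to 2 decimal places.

5 log₁₀(d/10 pc) = 5 log₁₀(48200) − 5 = 18.415
M = m − 5 log₁₀(d/10) = 29.9 − 18.415 = 11.485

M ≈ 11.48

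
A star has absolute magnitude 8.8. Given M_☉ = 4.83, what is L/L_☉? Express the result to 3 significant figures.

L/L_☉ ≈ 0.0258

M − M_☉ = 8.8 − 4.83 = 3.970
L/L_☉ = 10^(−0.4 (M − M_☉)) = 10^-1.588 = 0.02582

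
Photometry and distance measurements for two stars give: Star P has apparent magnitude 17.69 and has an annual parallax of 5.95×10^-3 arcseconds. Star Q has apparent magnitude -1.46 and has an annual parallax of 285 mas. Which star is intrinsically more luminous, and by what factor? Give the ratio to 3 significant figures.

Star P: d = 1/p = 1/5.95×10^-3″ = 168.1 pc
Star P: M = m − 5 log₁₀ d + 5 = 17.69 − 5·2.2255 + 5 = 11.563
Star Q: p = 285 mas = 0.285″ → d = 1/p = 3.509 pc
Star Q: M = m − 5 log₁₀ d + 5 = -1.46 − 5·0.5452 + 5 = 0.814
ΔM = M_P − M_Q = 11.563 − (0.814) = 10.748; smaller M is more luminous → Star Q.
L ratio = 10^(0.4 |ΔM|) = 10^4.299 = 19920

Star Q is more luminous, by a factor of 19900.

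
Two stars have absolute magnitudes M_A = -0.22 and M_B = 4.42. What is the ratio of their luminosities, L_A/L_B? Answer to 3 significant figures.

L_A/L_B ≈ 71.8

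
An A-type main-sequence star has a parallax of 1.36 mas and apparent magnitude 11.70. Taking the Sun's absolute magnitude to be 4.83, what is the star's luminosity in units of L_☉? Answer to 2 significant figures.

L/L_☉ ≈ 9.7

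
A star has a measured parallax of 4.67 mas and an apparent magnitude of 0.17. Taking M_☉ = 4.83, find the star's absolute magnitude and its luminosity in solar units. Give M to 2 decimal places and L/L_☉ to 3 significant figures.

d = 1/p = 1000/4.67 mas = 214.1 pc
M = m − 5 log₁₀ d + 5 = 0.17 − 5·2.3307 + 5 = -6.483
M − M_☉ = -6.483 − 4.83 = -11.313
L/L_☉ = 10^(−0.4 × -11.313) = 33520

M ≈ -6.48; L/L_☉ ≈ 33500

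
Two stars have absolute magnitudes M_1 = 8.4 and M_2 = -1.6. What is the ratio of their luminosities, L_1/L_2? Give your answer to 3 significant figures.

ΔM = M_1 − M_2 = 10.0
L_1/L_2 = 10^(−0.4 ΔM) = 10^-4.000 = 1.000×10^-4

L_1/L_2 ≈ 1.00×10^-4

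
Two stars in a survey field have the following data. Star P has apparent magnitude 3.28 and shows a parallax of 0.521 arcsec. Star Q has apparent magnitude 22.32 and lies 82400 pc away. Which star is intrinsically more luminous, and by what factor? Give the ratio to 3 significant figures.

Star P: d = 1/p = 1/0.521″ = 1.919 pc
Star P: M = m − 5 log₁₀ d + 5 = 3.28 − 5·0.2832 + 5 = 6.864
Star Q: M = m − 5 log₁₀ d + 5 = 22.32 − 5·4.9159 + 5 = 2.740
ΔM = M_P − M_Q = 6.864 − (2.740) = 4.124; smaller M is more luminous → Star Q.
L ratio = 10^(0.4 |ΔM|) = 10^1.650 = 44.62

Star Q is more luminous, by a factor of 44.6.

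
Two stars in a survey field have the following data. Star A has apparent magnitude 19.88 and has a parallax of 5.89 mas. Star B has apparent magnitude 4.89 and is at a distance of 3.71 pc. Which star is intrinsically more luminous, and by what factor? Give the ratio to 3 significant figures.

Star A: p = 5.89 mas = 5.89×10^-3″ → d = 1/p = 169.8 pc
Star A: M = m − 5 log₁₀ d + 5 = 19.88 − 5·2.2299 + 5 = 13.731
Star B: M = m − 5 log₁₀ d + 5 = 4.89 − 5·0.5694 + 5 = 7.043
ΔM = M_A − M_B = 13.731 − (7.043) = 6.687; smaller M is more luminous → Star B.
L ratio = 10^(0.4 |ΔM|) = 10^2.675 = 473.1

Star B is more luminous, by a factor of 473.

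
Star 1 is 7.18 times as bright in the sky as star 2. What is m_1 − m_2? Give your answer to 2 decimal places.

m_1 − m_2 ≈ -2.14

Pogson: Δm = −2.5 log₁₀(ratio) = −2.5 log₁₀(7.18) = −2.5 × 0.8561 = -2.140
Star 1 is brighter, so it has the smaller magnitude: the difference is negative.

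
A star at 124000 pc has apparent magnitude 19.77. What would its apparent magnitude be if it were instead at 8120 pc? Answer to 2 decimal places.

m ≈ 13.85

Flux ∝ 1/d², so Δm = 5 log₁₀(d₂/d₁) = 5 log₁₀(8120/124000) = -5.919
m₂ = m₁ + Δm = 19.77 + (-5.919) = 13.851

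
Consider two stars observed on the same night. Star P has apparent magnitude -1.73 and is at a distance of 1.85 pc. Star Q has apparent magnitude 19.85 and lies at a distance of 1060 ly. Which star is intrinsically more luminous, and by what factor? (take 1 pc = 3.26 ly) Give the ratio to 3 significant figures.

Star P is more luminous, by a factor of 13900.

Star P: M = m − 5 log₁₀ d + 5 = -1.73 − 5·0.2672 + 5 = 1.934
Star Q: d = 1060 ly / 3.26 = 325.2 pc
Star Q: M = m − 5 log₁₀ d + 5 = 19.85 − 5·2.5121 + 5 = 12.290
ΔM = M_P − M_Q = 1.934 − (12.290) = -10.355; smaller M is more luminous → Star P.
L ratio = 10^(0.4 |ΔM|) = 10^4.142 = 13870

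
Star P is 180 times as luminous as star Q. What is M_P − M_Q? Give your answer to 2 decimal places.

Pogson: ΔM = −2.5 log₁₀(ratio) = −2.5 log₁₀(180) = −2.5 × 2.2553 = -5.638
Star P is brighter, so it has the smaller magnitude: the difference is negative.

M_P − M_Q ≈ -5.64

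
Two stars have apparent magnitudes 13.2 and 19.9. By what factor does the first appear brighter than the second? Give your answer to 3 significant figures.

Δm = 13.2 − (19.9) = -6.7
Flux ratio = 10^(−0.4 Δm) = 10^(−0.4 × -6.7) = 10^2.680 = 478.6

479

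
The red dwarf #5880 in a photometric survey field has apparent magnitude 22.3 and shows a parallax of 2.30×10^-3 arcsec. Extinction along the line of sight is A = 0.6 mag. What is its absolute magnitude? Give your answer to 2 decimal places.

d = 1/p = 1/2.30×10^-3″ = 434.8 pc
5 log₁₀(d/10 pc) = 5 log₁₀(434.8) − 5 = 8.191
M = m − 5 log₁₀(d/10) − A = 22.3 − 8.191 − 0.6 = 13.509

M ≈ 13.51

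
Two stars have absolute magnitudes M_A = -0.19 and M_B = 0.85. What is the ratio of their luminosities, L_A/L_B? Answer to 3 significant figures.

ΔM = M_A − M_B = -1.04
L_A/L_B = 10^(−0.4 ΔM) = 10^0.416 = 2.606

L_A/L_B ≈ 2.61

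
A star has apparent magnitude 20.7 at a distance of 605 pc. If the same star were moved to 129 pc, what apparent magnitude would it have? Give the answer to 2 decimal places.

Flux ∝ 1/d², so Δm = 5 log₁₀(d₂/d₁) = 5 log₁₀(129/605) = -3.356
m₂ = m₁ + Δm = 20.7 + (-3.356) = 17.344

m ≈ 17.34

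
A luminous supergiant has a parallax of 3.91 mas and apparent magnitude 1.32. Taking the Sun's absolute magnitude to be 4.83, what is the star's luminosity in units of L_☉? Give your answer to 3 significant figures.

L/L_☉ ≈ 16600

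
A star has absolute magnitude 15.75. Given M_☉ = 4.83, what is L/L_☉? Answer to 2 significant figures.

L/L_☉ ≈ 4.3×10^-5

M − M_☉ = 15.75 − 4.83 = 10.920
L/L_☉ = 10^(−0.4 (M − M_☉)) = 10^-4.368 = 4.285×10^-5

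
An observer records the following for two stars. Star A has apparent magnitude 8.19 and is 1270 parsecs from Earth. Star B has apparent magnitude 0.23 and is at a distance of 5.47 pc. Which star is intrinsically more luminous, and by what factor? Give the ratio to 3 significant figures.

Star A: M = m − 5 log₁₀ d + 5 = 8.19 − 5·3.1038 + 5 = -2.329
Star B: M = m − 5 log₁₀ d + 5 = 0.23 − 5·0.7380 + 5 = 1.540
ΔM = M_A − M_B = -2.329 − (1.540) = -3.869; smaller M is more luminous → Star A.
L ratio = 10^(0.4 |ΔM|) = 10^1.548 = 35.29

Star A is more luminous, by a factor of 35.3.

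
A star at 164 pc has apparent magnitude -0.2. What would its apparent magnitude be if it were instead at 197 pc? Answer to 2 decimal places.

Flux ∝ 1/d², so Δm = 5 log₁₀(d₂/d₁) = 5 log₁₀(197/164) = 0.398
m₂ = m₁ + Δm = -0.2 + (0.398) = 0.198

m ≈ 0.20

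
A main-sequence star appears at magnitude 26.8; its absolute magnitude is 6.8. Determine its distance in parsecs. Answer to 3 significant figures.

d ≈ 100000 pc

μ = m − M = 20.000
m − M = 5 log₁₀ d − 5
log₁₀ d = (m − M)/5 + 1 = 5.0000
d = 10^5.0000 = 100000 pc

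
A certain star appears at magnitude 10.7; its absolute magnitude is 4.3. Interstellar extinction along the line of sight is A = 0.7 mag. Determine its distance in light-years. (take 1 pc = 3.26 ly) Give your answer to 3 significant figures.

m − M = 5 log₁₀(d/10 pc) + A  ⇒  10.7 − (4.3) − 0.7 = 5 log₁₀(d/10)
5.700 = 5 log₁₀(d/10)
log₁₀ d = (m − M − A)/5 + 1 = 2.1400
d = 10^2.1400 = 138.0 pc
= 450.0 ly

d ≈ 450 ly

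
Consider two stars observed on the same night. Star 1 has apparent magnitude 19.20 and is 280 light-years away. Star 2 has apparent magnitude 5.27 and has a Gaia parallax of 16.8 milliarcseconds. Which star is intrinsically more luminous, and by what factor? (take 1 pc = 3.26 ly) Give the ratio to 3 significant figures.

Star 1: d = 280 ly / 3.26 = 85.89 pc
Star 1: M = m − 5 log₁₀ d + 5 = 19.20 − 5·1.9339 + 5 = 14.530
Star 2: p = 16.8 mas = 0.0168″ → d = 1/p = 59.52 pc
Star 2: M = m − 5 log₁₀ d + 5 = 5.27 − 5·1.7747 + 5 = 1.397
ΔM = M_1 − M_2 = 14.530 − (1.397) = 13.134; smaller M is more luminous → Star 2.
L ratio = 10^(0.4 |ΔM|) = 10^5.254 = 179300

Star 2 is more luminous, by a factor of 179000.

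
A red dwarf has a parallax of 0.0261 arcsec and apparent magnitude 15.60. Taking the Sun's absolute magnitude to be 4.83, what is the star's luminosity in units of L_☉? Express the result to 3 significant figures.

d = 1/p = 1/0.0261″ = 38.31 pc
M = m − 5 log₁₀ d + 5 = 15.60 − 5·1.5834 + 5 = 12.683
M − M_☉ = 12.683 − 4.83 = 7.853
L/L_☉ = 10^(−0.4 × 7.853) = 7.223×10^-4

L/L_☉ ≈ 7.22×10^-4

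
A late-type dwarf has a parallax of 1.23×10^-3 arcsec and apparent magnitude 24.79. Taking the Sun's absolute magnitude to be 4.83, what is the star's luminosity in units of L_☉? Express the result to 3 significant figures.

d = 1/p = 1/1.23×10^-3″ = 813.0 pc
M = m − 5 log₁₀ d + 5 = 24.79 − 5·2.9101 + 5 = 15.240
M − M_☉ = 15.240 − 4.83 = 10.410
L/L_☉ = 10^(−0.4 × 10.410) = 6.858×10^-5

L/L_☉ ≈ 6.86×10^-5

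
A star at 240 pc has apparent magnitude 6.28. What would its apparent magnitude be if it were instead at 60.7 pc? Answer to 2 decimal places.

Flux ∝ 1/d², so Δm = 5 log₁₀(d₂/d₁) = 5 log₁₀(60.7/240) = -2.985
m₂ = m₁ + Δm = 6.28 + (-2.985) = 3.295

m ≈ 3.29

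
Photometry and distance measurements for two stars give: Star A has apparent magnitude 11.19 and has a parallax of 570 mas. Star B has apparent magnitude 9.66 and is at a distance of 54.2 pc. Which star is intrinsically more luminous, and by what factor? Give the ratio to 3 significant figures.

Star B is more luminous, by a factor of 3910.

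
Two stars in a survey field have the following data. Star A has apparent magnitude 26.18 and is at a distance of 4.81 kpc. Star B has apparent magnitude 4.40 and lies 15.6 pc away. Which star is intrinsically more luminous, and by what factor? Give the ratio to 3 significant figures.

Star A: d = 4.81 kpc = 4810 pc
Star A: M = m − 5 log₁₀ d + 5 = 26.18 − 5·3.6821 + 5 = 12.769
Star B: M = m − 5 log₁₀ d + 5 = 4.40 − 5·1.1931 + 5 = 3.434
ΔM = M_A − M_B = 12.769 − (3.434) = 9.335; smaller M is more luminous → Star B.
L ratio = 10^(0.4 |ΔM|) = 10^3.734 = 5419

Star B is more luminous, by a factor of 5420.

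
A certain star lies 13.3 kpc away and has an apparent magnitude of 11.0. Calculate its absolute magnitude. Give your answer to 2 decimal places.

d = 13.3 kpc = 13300 pc
5 log₁₀(d/10 pc) = 5 log₁₀(13300) − 5 = 15.619
M = m − 5 log₁₀(d/10) = 11.0 − 15.619 = -4.619

M ≈ -4.62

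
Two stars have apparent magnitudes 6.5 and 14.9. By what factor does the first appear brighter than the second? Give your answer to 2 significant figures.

2300

Magnitude difference = -8.4
Flux ratio = 10^(−0.4 Δm) = 10^(−0.4 × -8.4) = 10^3.360 = 2291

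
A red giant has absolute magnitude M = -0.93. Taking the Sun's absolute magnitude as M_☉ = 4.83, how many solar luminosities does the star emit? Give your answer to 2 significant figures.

L/L_☉ ≈ 200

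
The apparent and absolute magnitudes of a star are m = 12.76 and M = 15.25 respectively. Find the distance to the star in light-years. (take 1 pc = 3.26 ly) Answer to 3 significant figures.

μ = m − M = -2.490
m − M = 5 log₁₀ d − 5
log₁₀ d = (m − M)/5 + 1 = 0.5020
d = 10^0.5020 = 3.177 pc
= 10.36 ly

d ≈ 10.4 ly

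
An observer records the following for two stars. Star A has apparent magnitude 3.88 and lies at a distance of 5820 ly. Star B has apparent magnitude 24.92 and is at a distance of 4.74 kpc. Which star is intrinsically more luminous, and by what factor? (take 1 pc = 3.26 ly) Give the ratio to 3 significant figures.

Star A is more luminous, by a factor of 3.70×10^7.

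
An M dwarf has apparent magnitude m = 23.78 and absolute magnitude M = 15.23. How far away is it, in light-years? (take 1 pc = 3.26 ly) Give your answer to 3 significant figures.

d ≈ 1670 ly

μ = m − M = 8.550
m − M = 5 log₁₀ d − 5
log₁₀ d = (m − M)/5 + 1 = 2.7100
d = 10^2.7100 = 512.9 pc
= 1672 ly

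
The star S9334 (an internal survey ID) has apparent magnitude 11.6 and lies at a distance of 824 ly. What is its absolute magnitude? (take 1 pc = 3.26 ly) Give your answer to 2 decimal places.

M ≈ 4.59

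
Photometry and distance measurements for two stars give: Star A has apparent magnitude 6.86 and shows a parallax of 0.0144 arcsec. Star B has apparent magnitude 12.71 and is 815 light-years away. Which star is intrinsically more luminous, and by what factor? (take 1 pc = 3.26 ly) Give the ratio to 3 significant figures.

Star A is more luminous, by a factor of 16.9.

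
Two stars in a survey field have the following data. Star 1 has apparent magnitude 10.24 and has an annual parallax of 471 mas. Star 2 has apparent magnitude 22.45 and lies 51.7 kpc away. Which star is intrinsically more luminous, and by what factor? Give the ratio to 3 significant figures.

Star 1: p = 471 mas = 0.471″ → d = 1/p = 2.123 pc
Star 1: M = m − 5 log₁₀ d + 5 = 10.24 − 5·0.3270 + 5 = 13.605
Star 2: d = 51.7 kpc = 51700 pc
Star 2: M = m − 5 log₁₀ d + 5 = 22.45 − 5·4.7135 + 5 = 3.883
ΔM = M_1 − M_2 = 13.605 − (3.883) = 9.723; smaller M is more luminous → Star 2.
L ratio = 10^(0.4 |ΔM|) = 10^3.889 = 7745

Star 2 is more luminous, by a factor of 7750.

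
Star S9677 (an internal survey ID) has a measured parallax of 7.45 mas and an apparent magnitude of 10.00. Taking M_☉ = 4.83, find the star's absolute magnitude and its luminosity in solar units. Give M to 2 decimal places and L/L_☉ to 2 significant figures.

d = 1/p = 1000/7.45 mas = 134.2 pc
M = m − 5 log₁₀ d + 5 = 10.00 − 5·2.1278 + 5 = 4.361
M − M_☉ = 4.361 − 4.83 = -0.469
L/L_☉ = 10^(−0.4 × -0.469) = 1.541

M ≈ 4.36; L/L_☉ ≈ 1.5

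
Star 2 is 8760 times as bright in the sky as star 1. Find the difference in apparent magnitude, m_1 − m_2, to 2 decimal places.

Pogson: Δm = −2.5 log₁₀(ratio) = −2.5 log₁₀(8760) = −2.5 × 3.9425 = -9.856
Star 2 is brighter so has the smaller magnitude: m_1 − m_2 is positive.

m_1 − m_2 ≈ 9.86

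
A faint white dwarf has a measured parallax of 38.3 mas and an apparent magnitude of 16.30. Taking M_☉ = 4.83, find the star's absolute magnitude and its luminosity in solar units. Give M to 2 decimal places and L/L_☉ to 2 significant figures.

d = 1/p = 1000/38.3 mas = 26.11 pc
M = m − 5 log₁₀ d + 5 = 16.30 − 5·1.4168 + 5 = 14.216
M − M_☉ = 14.216 − 4.83 = 9.386
L/L_☉ = 10^(−0.4 × 9.386) = 1.760×10^-4

M ≈ 14.22; L/L_☉ ≈ 1.8×10^-4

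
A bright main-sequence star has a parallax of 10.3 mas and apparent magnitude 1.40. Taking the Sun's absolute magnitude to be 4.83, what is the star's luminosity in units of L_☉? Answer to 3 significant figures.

d = 1/p = 1000/10.3 mas = 97.09 pc
M = m − 5 log₁₀ d + 5 = 1.40 − 5·1.9872 + 5 = -3.536
M − M_☉ = -3.536 − 4.83 = -8.366
L/L_☉ = 10^(−0.4 × -8.366) = 2220

L/L_☉ ≈ 2220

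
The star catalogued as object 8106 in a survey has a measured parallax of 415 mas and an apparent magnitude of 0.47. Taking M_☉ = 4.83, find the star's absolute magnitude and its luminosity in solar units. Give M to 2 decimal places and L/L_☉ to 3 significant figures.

M ≈ 3.56; L/L_☉ ≈ 3.22

d = 1/p = 1000/415 mas = 2.410 pc
M = m − 5 log₁₀ d + 5 = 0.47 − 5·0.3820 + 5 = 3.560
M − M_☉ = 3.560 − 4.83 = -1.270
L/L_☉ = 10^(−0.4 × -1.270) = 3.220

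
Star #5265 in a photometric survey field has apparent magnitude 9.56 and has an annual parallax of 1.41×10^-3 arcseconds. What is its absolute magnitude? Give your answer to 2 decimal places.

d = 1/p = 1/1.41×10^-3″ = 709.2 pc
5 log₁₀(d/10 pc) = 5 log₁₀(709.2) − 5 = 9.254
M = m − 5 log₁₀(d/10) = 9.56 − 9.254 = 0.306

M ≈ 0.31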